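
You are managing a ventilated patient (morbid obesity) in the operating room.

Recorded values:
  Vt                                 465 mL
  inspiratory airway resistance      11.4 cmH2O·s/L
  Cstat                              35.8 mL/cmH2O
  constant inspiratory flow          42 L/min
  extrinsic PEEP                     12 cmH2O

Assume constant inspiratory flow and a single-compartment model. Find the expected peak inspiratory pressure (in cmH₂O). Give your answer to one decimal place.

Flow: 42 L/min ÷ 60 = 0.7 L/s.
Equation of motion (constant flow): PIP = Vt/C + R·V̇ + PEEP.
PIP = 465/35.8 + 11.4×0.7 + 12 = 12.989 + 7.98 + 12 = 32.969 cmH2O.

33.0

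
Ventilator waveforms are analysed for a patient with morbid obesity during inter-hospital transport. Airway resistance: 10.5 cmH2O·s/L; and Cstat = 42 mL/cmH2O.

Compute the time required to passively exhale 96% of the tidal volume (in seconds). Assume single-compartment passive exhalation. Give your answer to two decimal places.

1.42

τ = R × C = 10.5 × 42 mL/cmH2O = 10.5 × 0.042 L/cmH2O = 0.441 s.
Exhaled fraction f = 1 − e^(−t/τ) → t = −τ·ln(1 − f) = −0.441·ln(0.04) = 1.42 s.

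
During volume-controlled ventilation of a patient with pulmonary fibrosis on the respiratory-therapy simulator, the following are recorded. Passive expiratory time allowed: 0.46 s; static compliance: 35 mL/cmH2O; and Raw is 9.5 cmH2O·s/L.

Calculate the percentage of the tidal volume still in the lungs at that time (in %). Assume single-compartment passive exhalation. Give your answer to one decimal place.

25.1

τ = R × C = 9.5 × 35 mL/cmH2O = 9.5 × 0.035 L/cmH2O = 0.3325 s.
Passive exhalation: V(t)/V₀ = e^(−t/τ) = e^(−0.46/0.3325) = 0.2507.
Fraction remaining = 0.2507 → 25.07%.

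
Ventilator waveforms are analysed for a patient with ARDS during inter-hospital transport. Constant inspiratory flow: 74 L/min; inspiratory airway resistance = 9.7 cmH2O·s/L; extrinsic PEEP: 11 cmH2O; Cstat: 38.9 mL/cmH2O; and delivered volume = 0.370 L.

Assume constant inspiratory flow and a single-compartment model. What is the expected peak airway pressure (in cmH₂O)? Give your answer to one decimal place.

Flow: 74 L/min ÷ 60 = 1.2333 L/s.
Equation of motion (constant flow): PIP = Vt/C + R·V̇ + PEEP.
PIP = 370/38.9 + 9.7×1.2333 + 11 = 9.512 + 11.963 + 11 = 32.475 cmH2O.

32.5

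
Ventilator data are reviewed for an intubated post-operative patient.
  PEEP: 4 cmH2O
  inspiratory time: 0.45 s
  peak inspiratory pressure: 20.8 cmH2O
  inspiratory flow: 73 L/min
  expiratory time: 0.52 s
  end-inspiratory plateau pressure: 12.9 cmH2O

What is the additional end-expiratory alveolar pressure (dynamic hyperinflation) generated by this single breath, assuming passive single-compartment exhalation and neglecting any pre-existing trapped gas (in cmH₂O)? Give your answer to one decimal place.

Flow: 73 L/min ÷ 60 = 1.2167 L/s.
Vt = flow × Ti = 1.2167 L/s × 0.45 s × 1000 mL/L = 547.52 mL.
R = (PIP − Pplat)/V̇ = (20.8 − 12.9) / 1.2167 = 7.9/1.2167 = 6.493 cmH2O·s/L.
C = Vt/(Pplat − PEEP) = 547.52 / (12.9 − 4) = 547.52/8.9 = 61.519 mL/cmH2O.
τ = R × C = 6.493 × 0.06152 L/cmH2O = 0.3994 s.
Fraction remaining = e^(−Te/τ) = e^(−0.52/0.3994) = 0.272; trapped volume = 547.52 × 0.272 = 148.93 mL.
Additional alveolar pressure from trapping ≈ V_trapped / C = 148.93 / 61.519 = 2.421 cmH2O.

2.4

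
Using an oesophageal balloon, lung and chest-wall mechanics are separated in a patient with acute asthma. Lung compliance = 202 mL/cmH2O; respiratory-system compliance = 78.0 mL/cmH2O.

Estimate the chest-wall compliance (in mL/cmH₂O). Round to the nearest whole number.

127

1/Ccw = 1/Crs − 1/CL.
1/Ccw = 1/78.0 − 1/202 = 0.00787.
Ccw = 127.06 mL/cmH2O.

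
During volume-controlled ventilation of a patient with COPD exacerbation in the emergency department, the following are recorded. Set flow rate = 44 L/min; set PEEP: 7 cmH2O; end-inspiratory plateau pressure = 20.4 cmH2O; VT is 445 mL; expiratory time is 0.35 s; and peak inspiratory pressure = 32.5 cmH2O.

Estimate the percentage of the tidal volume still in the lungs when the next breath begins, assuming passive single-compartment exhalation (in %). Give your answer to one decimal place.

52.8

Flow: 44 L/min ÷ 60 = 0.7333 L/s.
R = (PIP − Pplat)/V̇ = (32.5 − 20.4) / 0.7333 = 12.1/0.7333 = 16.501 cmH2O·s/L.
C = Vt/(Pplat − PEEP) = 445.0 / (20.4 − 7) = 445.0/13.4 = 33.209 mL/cmH2O.
τ = R × C = 16.501 × 0.03321 L/cmH2O = 0.548 s.
Fraction remaining at end-expiration = e^(−Te/τ) = e^(−0.35/0.548) = 0.528 → 52.8%.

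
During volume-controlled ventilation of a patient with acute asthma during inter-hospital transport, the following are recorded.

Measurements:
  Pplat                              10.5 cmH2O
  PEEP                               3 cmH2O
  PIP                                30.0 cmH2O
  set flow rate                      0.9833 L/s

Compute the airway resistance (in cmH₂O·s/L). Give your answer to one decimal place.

19.8

Raw = (PIP − Pplat) / flow = (30.0 − 10.5) / 0.9833 = 19.5 / 0.9833 = 19.831 cmH2O·s/L.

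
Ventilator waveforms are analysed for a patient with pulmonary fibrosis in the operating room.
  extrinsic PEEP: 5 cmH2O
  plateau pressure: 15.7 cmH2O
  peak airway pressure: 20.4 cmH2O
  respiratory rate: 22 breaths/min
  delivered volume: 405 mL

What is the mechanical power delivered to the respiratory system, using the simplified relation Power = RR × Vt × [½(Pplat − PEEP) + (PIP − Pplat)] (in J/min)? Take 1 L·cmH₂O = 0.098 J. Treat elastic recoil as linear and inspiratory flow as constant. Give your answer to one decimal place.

8.8

Per-breath work = Vt × [½(Pplat−PEEP) + (PIP−Pplat)] = 0.405 × [0.5×10.7 + 4.7] = 0.405 × 10.05 = 4.07 L·cmH2O.
Power = 22 × 4.07 = 89.54 L·cmH2O/min.
× 0.098 J/(L·cmH2O) → 8.775 J/min.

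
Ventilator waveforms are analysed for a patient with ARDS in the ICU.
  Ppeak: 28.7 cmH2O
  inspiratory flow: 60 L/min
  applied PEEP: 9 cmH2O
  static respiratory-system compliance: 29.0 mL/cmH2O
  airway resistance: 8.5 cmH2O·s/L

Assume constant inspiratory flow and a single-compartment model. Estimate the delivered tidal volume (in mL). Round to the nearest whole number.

Flow: 60 L/min ÷ 60 = 1 L/s.
Equation of motion (constant flow): PIP = Vt/C + R·V̇ + PEEP.
Vt/C = PIP − R·V̇ − PEEP = 28.7 − 8.5 − 9 = 11.2 cmH2O.
Vt = C × 11.2 = 29.0 × 11.2 = 324.8 mL.

325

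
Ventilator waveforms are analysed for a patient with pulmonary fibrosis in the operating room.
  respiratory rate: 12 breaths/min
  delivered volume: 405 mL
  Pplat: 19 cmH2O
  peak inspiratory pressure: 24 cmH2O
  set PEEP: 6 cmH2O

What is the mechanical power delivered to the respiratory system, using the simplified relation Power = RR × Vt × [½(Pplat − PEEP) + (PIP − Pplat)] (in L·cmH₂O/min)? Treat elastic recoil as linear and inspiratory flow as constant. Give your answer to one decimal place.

55.9

Per-breath work = Vt × [½(Pplat−PEEP) + (PIP−Pplat)] = 0.405 × [0.5×13.0 + 5.0] = 0.405 × 11.5 = 4.658 L·cmH2O.
Power = 12 × 4.658 = 55.896 L·cmH2O/min.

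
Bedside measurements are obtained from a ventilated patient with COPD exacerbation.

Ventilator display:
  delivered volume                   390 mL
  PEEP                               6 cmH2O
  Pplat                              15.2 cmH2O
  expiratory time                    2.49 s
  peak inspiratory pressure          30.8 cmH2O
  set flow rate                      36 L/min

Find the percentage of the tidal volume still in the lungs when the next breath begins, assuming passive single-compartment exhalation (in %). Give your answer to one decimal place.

Flow: 36 L/min ÷ 60 = 0.6 L/s.
R = (PIP − Pplat)/V̇ = (30.8 − 15.2) / 0.6 = 15.6/0.6 = 26.0 cmH2O·s/L.
C = Vt/(Pplat − PEEP) = 390.0 / (15.2 − 6) = 390.0/9.2 = 42.391 mL/cmH2O.
τ = R × C = 26.0 × 0.04239 L/cmH2O = 1.102 s.
Fraction remaining at end-expiration = e^(−Te/τ) = e^(−2.49/1.102) = 0.1044 → 10.44%.

10.4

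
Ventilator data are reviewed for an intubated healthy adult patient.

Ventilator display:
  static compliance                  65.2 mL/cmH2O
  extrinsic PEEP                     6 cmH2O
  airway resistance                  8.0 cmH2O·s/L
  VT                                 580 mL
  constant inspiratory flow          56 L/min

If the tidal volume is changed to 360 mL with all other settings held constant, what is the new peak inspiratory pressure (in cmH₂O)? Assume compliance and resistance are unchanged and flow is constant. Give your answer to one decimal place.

19.0

Flow: 56 L/min ÷ 60 = 0.9333 L/s.
PIP = Vt/C + R·V̇ + PEEP (constant-flow equation of motion).
Only the elastic term changes: ΔPIP = ΔVt / C = (360 − 580) / 65.2 = -3.374 cmH2O.
Original PIP = 580/65.2 + 8.0×0.9333 + 6 = 22.362 cmH2O; new PIP = 22.362 + (-3.374) = 18.988 cmH2O.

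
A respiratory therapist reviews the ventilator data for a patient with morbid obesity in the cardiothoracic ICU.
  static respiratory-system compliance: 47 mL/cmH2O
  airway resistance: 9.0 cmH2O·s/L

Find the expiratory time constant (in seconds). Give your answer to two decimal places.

τ = R × C = 9.0 × 47 mL/cmH2O = 9.0 × 0.047 L/cmH2O = 0.423 s.

0.42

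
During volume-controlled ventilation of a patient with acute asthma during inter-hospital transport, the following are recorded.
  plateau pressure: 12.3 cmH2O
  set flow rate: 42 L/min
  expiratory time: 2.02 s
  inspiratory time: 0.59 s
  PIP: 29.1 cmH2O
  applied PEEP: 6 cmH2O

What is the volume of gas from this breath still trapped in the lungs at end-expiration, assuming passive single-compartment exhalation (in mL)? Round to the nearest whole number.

Flow: 42 L/min ÷ 60 = 0.7 L/s.
Vt = flow × Ti = 0.7 L/s × 0.59 s × 1000 mL/L = 413.0 mL.
R = (PIP − Pplat)/V̇ = (29.1 − 12.3) / 0.7 = 16.8/0.7 = 24.0 cmH2O·s/L.
C = Vt/(Pplat − PEEP) = 413.0 / (12.3 − 6) = 413.0/6.3 = 65.556 mL/cmH2O.
τ = R × C = 24.0 × 0.06556 L/cmH2O = 1.573 s.
Fraction remaining = e^(−Te/τ) = e^(−2.02/1.573) = 0.2769.
Trapped volume = 413.0 × 0.2769 = 114.36 mL.

114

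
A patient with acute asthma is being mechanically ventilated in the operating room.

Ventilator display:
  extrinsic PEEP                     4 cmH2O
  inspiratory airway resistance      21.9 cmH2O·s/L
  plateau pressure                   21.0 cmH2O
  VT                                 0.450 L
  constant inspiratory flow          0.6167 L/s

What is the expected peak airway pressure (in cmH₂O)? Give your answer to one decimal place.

PIP = Pplat + Raw × flow = 21.0 + 21.9 × 0.6167 = 21.0 + 13.506 = 34.506 cmH2O.

34.5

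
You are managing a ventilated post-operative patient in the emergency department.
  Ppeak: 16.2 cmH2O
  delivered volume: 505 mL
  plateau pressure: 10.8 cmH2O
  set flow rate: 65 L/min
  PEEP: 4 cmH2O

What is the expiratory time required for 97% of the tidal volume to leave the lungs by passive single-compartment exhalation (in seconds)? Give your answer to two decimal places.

1.30

Flow: 65 L/min ÷ 60 = 1.0833 L/s.
R = (PIP − Pplat)/V̇ = (16.2 − 10.8) / 1.0833 = 5.4/1.0833 = 4.985 cmH2O·s/L.
C = Vt/(Pplat − PEEP) = 505.0 / (10.8 − 4) = 505.0/6.8 = 74.265 mL/cmH2O.
τ = R × C = 4.985 × 0.07427 L/cmH2O = 0.3702 s.
t = −τ·ln(1 − 0.97) = −0.3702·ln(0.03) = 1.298 s.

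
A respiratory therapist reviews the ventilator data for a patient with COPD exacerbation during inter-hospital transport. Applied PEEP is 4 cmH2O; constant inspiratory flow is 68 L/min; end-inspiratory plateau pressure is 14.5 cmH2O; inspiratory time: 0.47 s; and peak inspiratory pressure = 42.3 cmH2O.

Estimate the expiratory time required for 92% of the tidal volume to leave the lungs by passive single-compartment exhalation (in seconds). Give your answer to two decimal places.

Flow: 68 L/min ÷ 60 = 1.1333 L/s.
Vt = flow × Ti = 1.1333 L/s × 0.47 s × 1000 mL/L = 532.65 mL.
R = (PIP − Pplat)/V̇ = (42.3 − 14.5) / 1.1333 = 27.8/1.1333 = 24.53 cmH2O·s/L.
C = Vt/(Pplat − PEEP) = 532.65 / (14.5 − 4) = 532.65/10.5 = 50.729 mL/cmH2O.
τ = R × C = 24.53 × 0.05073 L/cmH2O = 1.244 s.
t = −τ·ln(1 − 0.92) = −1.244·ln(0.08) = 3.142 s.

3.14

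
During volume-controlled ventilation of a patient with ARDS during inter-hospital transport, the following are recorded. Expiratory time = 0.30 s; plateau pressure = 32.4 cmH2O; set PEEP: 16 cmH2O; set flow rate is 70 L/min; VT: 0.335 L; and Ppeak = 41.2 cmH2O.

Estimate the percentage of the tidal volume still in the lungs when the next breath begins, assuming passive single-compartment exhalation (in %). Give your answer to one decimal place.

Flow: 70 L/min ÷ 60 = 1.1667 L/s.
R = (PIP − Pplat)/V̇ = (41.2 − 32.4) / 1.1667 = 8.8/1.1667 = 7.543 cmH2O·s/L.
C = Vt/(Pplat − PEEP) = 335.0 / (32.4 − 16) = 335.0/16.4 = 20.427 mL/cmH2O.
τ = R × C = 7.543 × 0.02043 L/cmH2O = 0.1541 s.
Fraction remaining at end-expiration = e^(−Te/τ) = e^(−0.30/0.1541) = 0.1427 → 14.27%.

14.3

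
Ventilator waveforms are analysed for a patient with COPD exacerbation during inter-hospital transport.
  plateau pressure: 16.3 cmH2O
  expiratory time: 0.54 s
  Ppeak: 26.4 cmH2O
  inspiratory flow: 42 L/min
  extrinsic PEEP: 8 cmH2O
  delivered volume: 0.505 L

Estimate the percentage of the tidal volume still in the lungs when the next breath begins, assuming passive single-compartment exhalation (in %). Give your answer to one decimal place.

54.1

Flow: 42 L/min ÷ 60 = 0.7 L/s.
R = (PIP − Pplat)/V̇ = (26.4 − 16.3) / 0.7 = 10.1/0.7 = 14.429 cmH2O·s/L.
C = Vt/(Pplat − PEEP) = 505.0 / (16.3 − 8) = 505.0/8.3 = 60.843 mL/cmH2O.
τ = R × C = 14.429 × 0.06084 L/cmH2O = 0.8779 s.
Fraction remaining at end-expiration = e^(−Te/τ) = e^(−0.54/0.8779) = 0.5406 → 54.06%.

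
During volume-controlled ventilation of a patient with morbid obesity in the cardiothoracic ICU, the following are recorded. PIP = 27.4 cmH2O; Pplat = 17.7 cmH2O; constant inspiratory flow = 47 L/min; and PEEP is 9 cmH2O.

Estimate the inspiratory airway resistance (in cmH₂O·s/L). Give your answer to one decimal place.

12.4

Flow: 47 L/min ÷ 60 = 0.7833 L/s.
Raw = (PIP − Pplat) / flow = (27.4 − 17.7) / 0.7833 = 9.7 / 0.7833 = 12.384 cmH2O·s/L.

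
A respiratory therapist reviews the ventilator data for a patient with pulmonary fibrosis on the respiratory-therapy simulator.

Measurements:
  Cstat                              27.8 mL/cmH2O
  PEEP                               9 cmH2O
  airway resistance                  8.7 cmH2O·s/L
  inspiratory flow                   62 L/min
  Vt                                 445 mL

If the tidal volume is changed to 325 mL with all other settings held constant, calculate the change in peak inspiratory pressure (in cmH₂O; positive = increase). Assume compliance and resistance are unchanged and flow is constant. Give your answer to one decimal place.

PIP = Vt/C + R·V̇ + PEEP (constant-flow equation of motion).
Only the elastic term changes: ΔPIP = ΔVt / C = (325 − 445) / 27.8 = -4.317 cmH2O.

-4.3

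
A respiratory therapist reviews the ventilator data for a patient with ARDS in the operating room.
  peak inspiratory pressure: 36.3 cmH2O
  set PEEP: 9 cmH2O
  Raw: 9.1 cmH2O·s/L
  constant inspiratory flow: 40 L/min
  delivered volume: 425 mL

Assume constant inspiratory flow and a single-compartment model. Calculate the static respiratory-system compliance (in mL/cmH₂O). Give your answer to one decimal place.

20.0

Flow: 40 L/min ÷ 60 = 0.6667 L/s.
Equation of motion (constant flow): PIP = Vt/C + R·V̇ + PEEP.
Vt/C = PIP − R·V̇ − PEEP = 36.3 − 9.1×0.6667 − 9 = 36.3 − 6.067 − 9 = 21.233 cmH2O.
C = Vt / 21.233 = 425 / 21.233 = 20.016 mL/cmH2O.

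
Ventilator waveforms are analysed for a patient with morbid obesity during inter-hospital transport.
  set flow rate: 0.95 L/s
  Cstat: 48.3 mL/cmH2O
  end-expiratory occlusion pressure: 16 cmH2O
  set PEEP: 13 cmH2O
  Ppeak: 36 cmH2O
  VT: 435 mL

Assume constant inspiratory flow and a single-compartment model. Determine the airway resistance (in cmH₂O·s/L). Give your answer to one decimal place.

Total PEEP = 16 cmH2O (set 13 + intrinsic 3); this is the baseline alveolar pressure.
Equation of motion (constant flow): PIP = Vt/C + R·V̇ + PEEP.
R·V̇ = PIP − Vt/C − PEEP = 36 − 435/48.3 − 16 = 36 − 9.006 − 16 = 10.994 cmH2O.
R = 10.994 / 0.95 = 11.573 cmH2O·s/L.

11.6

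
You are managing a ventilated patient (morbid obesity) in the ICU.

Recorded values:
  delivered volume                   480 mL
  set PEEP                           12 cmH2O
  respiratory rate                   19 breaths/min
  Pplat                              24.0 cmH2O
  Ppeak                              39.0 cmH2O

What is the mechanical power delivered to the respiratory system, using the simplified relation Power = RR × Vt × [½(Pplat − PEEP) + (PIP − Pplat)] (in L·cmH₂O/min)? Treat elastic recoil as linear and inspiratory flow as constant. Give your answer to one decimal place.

Per-breath work = Vt × [½(Pplat−PEEP) + (PIP−Pplat)] = 0.480 × [0.5×12.0 + 15.0] = 0.480 × 21.0 = 10.08 L·cmH2O.
Power = 19 × 10.08 = 191.52 L·cmH2O/min.

191.5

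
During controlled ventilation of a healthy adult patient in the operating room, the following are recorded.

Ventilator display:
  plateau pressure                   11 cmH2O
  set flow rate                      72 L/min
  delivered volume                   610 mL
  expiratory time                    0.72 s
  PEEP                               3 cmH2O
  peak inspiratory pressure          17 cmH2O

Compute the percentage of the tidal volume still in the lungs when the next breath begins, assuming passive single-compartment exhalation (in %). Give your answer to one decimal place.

Flow: 72 L/min ÷ 60 = 1.2 L/s.
R = (PIP − Pplat)/V̇ = (17 − 11) / 1.2 = 6.0/1.2 = 5.0 cmH2O·s/L.
C = Vt/(Pplat − PEEP) = 610.0 / (11 − 3) = 610.0/8.0 = 76.25 mL/cmH2O.
τ = R × C = 5.0 × 0.07625 L/cmH2O = 0.3813 s.
Fraction remaining at end-expiration = e^(−Te/τ) = e^(−0.72/0.3813) = 0.1513 → 15.13%.

15.1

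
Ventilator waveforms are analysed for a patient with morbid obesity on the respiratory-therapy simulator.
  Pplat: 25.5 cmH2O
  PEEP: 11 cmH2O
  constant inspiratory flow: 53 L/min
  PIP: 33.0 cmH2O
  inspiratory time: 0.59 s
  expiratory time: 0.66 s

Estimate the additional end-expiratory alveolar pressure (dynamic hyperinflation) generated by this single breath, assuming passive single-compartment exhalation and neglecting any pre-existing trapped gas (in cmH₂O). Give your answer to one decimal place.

1.7

Flow: 53 L/min ÷ 60 = 0.8833 L/s.
Vt = flow × Ti = 0.8833 L/s × 0.59 s × 1000 mL/L = 521.15 mL.
R = (PIP − Pplat)/V̇ = (33.0 − 25.5) / 0.8833 = 7.5/0.8833 = 8.491 cmH2O·s/L.
C = Vt/(Pplat − PEEP) = 521.15 / (25.5 − 11) = 521.15/14.5 = 35.941 mL/cmH2O.
τ = R × C = 8.491 × 0.03594 L/cmH2O = 0.3052 s.
Fraction remaining = e^(−Te/τ) = e^(−0.66/0.3052) = 0.115; trapped volume = 521.15 × 0.115 = 59.932 mL.
Additional alveolar pressure from trapping ≈ V_trapped / C = 59.932 / 35.941 = 1.668 cmH2O.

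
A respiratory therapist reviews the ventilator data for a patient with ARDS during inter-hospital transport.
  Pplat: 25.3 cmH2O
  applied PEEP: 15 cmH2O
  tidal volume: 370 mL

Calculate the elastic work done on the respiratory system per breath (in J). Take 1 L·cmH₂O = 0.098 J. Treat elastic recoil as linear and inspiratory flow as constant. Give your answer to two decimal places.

0.19

Elastic work ≈ ½ × (Pplat − PEEP) × Vt = 0.5 × (25.3 − 15) × 0.370 L = 0.5 × 10.3 × 0.370 = 1.906 L·cmH2O.
× 0.098 J/(L·cmH2O) → 0.1868 J.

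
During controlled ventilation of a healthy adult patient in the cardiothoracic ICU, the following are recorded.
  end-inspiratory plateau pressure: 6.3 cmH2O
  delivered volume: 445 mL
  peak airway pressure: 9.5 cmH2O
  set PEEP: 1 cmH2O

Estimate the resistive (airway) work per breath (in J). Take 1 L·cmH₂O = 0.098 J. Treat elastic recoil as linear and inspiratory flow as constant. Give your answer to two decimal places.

With constant inspiratory flow the resistive pressure is constant at PIP − Pplat = 9.5 − 6.3 = 3.2 cmH2O, so resistive work = 3.2 × 0.445 = 1.424 L·cmH2O.
× 0.098 J/(L·cmH2O) → 0.1396 J.

0.14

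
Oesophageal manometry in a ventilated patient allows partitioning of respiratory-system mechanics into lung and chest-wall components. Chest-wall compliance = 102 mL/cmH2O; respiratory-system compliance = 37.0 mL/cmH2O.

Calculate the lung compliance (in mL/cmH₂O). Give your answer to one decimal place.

1/CL = 1/Crs − 1/Ccw.
1/CL = 1/37.0 − 1/102 = 0.01722.
CL = 58.072 mL/cmH2O.

58.1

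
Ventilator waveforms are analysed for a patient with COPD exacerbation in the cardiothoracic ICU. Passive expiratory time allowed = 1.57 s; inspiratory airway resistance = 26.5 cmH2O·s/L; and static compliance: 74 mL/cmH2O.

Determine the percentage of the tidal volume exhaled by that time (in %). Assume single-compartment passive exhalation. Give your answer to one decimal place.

τ = R × C = 26.5 × 74 mL/cmH2O = 26.5 × 0.074 L/cmH2O = 1.961 s.
Passive exhalation: V(t)/V₀ = e^(−t/τ) = e^(−1.57/1.961) = 0.4491.
Fraction exhaled = 1 − 0.4491 = 0.5509 → 55.09%.

55.1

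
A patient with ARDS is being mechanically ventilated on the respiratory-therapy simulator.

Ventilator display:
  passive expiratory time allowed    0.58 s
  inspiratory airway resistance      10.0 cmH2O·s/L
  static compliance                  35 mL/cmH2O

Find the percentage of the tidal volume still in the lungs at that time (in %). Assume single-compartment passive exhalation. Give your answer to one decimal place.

19.1

τ = R × C = 10.0 × 35 mL/cmH2O = 10.0 × 0.035 L/cmH2O = 0.35 s.
Passive exhalation: V(t)/V₀ = e^(−t/τ) = e^(−0.58/0.35) = 0.1907.
Fraction remaining = 0.1907 → 19.07%.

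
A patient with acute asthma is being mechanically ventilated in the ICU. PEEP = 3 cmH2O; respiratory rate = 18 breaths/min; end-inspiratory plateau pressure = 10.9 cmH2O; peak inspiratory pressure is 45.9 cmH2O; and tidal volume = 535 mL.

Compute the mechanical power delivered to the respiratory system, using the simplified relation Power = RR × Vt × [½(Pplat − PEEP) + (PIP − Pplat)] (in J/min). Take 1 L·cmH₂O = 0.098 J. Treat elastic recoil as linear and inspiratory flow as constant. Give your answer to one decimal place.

36.8

Per-breath work = Vt × [½(Pplat−PEEP) + (PIP−Pplat)] = 0.535 × [0.5×7.9 + 35.0] = 0.535 × 38.95 = 20.838 L·cmH2O.
Power = 18 × 20.838 = 375.08 L·cmH2O/min.
× 0.098 J/(L·cmH2O) → 36.758 J/min.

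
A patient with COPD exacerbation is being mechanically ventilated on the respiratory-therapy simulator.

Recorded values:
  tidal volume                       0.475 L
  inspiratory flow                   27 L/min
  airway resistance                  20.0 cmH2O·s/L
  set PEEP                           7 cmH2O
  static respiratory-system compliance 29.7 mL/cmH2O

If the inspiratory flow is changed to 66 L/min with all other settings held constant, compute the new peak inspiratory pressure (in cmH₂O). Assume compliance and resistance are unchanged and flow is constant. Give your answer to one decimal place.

Flow: 27 L/min ÷ 60 = 0.45 L/s.
New flow: 66 L/min ÷ 60 = 1.1 L/s.
PIP = Vt/C + R·V̇ + PEEP (constant-flow equation of motion).
Only the resistive term changes: ΔPIP = R × ΔV̇ = 20.0 × (1.1 − 0.45) = 20.0 × 0.65 = 13.0 cmH2O.
Original PIP = 475/29.7 + 20.0×0.45 + 7 = 31.993 cmH2O; new PIP = 31.993 + (13.0) = 44.993 cmH2O.

45.0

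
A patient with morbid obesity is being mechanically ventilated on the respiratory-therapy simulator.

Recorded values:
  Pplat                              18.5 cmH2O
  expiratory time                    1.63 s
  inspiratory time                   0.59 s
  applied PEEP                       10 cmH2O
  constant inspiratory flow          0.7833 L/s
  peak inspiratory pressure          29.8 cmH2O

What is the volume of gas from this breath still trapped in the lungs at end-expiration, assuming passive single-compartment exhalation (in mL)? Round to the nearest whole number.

58

Vt = flow × Ti = 0.7833 L/s × 0.59 s × 1000 mL/L = 462.15 mL.
R = (PIP − Pplat)/V̇ = (29.8 − 18.5) / 0.7833 = 11.3/0.7833 = 14.426 cmH2O·s/L.
C = Vt/(Pplat − PEEP) = 462.15 / (18.5 − 10) = 462.15/8.5 = 54.371 mL/cmH2O.
τ = R × C = 14.426 × 0.05437 L/cmH2O = 0.7843 s.
Fraction remaining = e^(−Te/τ) = e^(−1.63/0.7843) = 0.1251.
Trapped volume = 462.15 × 0.1251 = 57.815 mL.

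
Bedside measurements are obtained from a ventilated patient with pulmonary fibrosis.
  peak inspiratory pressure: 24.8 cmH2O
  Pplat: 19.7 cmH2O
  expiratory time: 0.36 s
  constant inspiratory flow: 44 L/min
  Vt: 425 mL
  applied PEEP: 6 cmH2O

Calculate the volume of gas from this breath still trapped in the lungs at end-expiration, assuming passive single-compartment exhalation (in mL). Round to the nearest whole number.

Flow: 44 L/min ÷ 60 = 0.7333 L/s.
R = (PIP − Pplat)/V̇ = (24.8 − 19.7) / 0.7333 = 5.1/0.7333 = 6.955 cmH2O·s/L.
C = Vt/(Pplat − PEEP) = 425.0 / (19.7 − 6) = 425.0/13.7 = 31.022 mL/cmH2O.
τ = R × C = 6.955 × 0.03102 L/cmH2O = 0.2157 s.
Fraction remaining = e^(−Te/τ) = e^(−0.36/0.2157) = 0.1884.
Trapped volume = 425.0 × 0.1884 = 80.07 mL.

80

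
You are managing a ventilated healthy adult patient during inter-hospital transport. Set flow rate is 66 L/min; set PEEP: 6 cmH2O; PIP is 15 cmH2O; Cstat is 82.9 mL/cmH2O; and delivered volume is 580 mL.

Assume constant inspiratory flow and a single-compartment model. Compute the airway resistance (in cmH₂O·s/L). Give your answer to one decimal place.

Flow: 66 L/min ÷ 60 = 1.1 L/s.
Equation of motion (constant flow): PIP = Vt/C + R·V̇ + PEEP.
R·V̇ = PIP − Vt/C − PEEP = 15 − 580/82.9 − 6 = 15 − 6.996 − 6 = 2.004 cmH2O.
R = 2.004 / 1.1 = 1.822 cmH2O·s/L.

1.8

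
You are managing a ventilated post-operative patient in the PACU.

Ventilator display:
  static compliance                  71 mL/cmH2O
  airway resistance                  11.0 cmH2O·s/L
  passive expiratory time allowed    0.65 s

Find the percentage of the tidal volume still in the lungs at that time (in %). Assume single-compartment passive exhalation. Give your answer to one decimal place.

τ = R × C = 11.0 × 71 mL/cmH2O = 11.0 × 0.071 L/cmH2O = 0.781 s.
Passive exhalation: V(t)/V₀ = e^(−t/τ) = e^(−0.65/0.781) = 0.4351.
Fraction remaining = 0.4351 → 43.51%.

43.5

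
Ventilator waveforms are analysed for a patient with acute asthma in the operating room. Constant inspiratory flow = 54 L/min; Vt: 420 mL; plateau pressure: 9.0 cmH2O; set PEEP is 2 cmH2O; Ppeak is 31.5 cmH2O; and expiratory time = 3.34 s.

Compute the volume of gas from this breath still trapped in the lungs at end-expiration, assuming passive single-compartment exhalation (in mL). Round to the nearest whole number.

Flow: 54 L/min ÷ 60 = 0.9 L/s.
R = (PIP − Pplat)/V̇ = (31.5 − 9.0) / 0.9 = 22.5/0.9 = 25.0 cmH2O·s/L.
C = Vt/(Pplat − PEEP) = 420.0 / (9.0 − 2) = 420.0/7.0 = 60.0 mL/cmH2O.
τ = R × C = 25.0 × 0.06 L/cmH2O = 1.5 s.
Fraction remaining = e^(−Te/τ) = e^(−3.34/1.5) = 0.1079.
Trapped volume = 420.0 × 0.1079 = 45.318 mL.

45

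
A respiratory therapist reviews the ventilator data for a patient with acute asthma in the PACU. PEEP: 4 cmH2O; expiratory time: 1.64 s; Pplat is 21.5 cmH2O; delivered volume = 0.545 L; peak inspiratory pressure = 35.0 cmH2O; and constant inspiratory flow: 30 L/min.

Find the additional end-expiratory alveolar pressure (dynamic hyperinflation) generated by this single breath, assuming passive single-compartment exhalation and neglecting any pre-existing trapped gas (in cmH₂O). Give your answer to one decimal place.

Flow: 30 L/min ÷ 60 = 0.5 L/s.
R = (PIP − Pplat)/V̇ = (35.0 − 21.5) / 0.5 = 13.5/0.5 = 27.0 cmH2O·s/L.
C = Vt/(Pplat − PEEP) = 545.0 / (21.5 − 4) = 545.0/17.5 = 31.143 mL/cmH2O.
τ = R × C = 27.0 × 0.03114 L/cmH2O = 0.8408 s.
Fraction remaining = e^(−Te/τ) = e^(−1.64/0.8408) = 0.1422; trapped volume = 545.0 × 0.1422 = 77.499 mL.
Additional alveolar pressure from trapping ≈ V_trapped / C = 77.499 / 31.143 = 2.488 cmH2O.

2.5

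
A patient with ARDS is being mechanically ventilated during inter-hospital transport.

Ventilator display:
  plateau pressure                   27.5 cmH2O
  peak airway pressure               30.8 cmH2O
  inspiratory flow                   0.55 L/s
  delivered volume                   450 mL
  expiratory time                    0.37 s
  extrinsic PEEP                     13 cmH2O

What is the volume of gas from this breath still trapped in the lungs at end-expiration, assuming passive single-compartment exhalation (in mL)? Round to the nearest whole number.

62

R = (PIP − Pplat)/V̇ = (30.8 − 27.5) / 0.55 = 3.3/0.55 = 6.0 cmH2O·s/L.
C = Vt/(Pplat − PEEP) = 450.0 / (27.5 − 13) = 450.0/14.5 = 31.034 mL/cmH2O.
τ = R × C = 6.0 × 0.03103 L/cmH2O = 0.1862 s.
Fraction remaining = e^(−Te/τ) = e^(−0.37/0.1862) = 0.1371.
Trapped volume = 450.0 × 0.1371 = 61.695 mL.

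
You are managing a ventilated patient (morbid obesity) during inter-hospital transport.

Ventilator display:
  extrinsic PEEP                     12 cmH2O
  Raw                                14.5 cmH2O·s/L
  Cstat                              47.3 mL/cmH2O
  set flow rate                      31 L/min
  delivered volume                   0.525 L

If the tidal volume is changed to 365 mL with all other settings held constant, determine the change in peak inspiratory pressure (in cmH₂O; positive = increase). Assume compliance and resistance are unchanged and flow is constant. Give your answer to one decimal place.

PIP = Vt/C + R·V̇ + PEEP (constant-flow equation of motion).
Only the elastic term changes: ΔPIP = ΔVt / C = (365 − 525) / 47.3 = -3.383 cmH2O.

-3.4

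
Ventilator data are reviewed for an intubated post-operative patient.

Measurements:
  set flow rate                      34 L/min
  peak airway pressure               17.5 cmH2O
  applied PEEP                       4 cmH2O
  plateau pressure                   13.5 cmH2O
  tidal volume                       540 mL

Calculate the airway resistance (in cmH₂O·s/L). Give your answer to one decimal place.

Flow: 34 L/min ÷ 60 = 0.5667 L/s.
Raw = (PIP − Pplat) / flow = (17.5 − 13.5) / 0.5667 = 4.0 / 0.5667 = 7.058 cmH2O·s/L.

7.1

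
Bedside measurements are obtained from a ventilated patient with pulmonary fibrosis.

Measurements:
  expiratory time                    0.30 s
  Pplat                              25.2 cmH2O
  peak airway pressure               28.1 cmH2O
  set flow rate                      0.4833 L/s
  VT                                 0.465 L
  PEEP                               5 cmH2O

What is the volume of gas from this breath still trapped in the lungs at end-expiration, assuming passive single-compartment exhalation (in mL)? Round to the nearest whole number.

53

R = (PIP − Pplat)/V̇ = (28.1 − 25.2) / 0.4833 = 2.9/0.4833 = 6.0 cmH2O·s/L.
C = Vt/(Pplat − PEEP) = 465.0 / (25.2 − 5) = 465.0/20.2 = 23.02 mL/cmH2O.
τ = R × C = 6.0 × 0.02302 L/cmH2O = 0.1381 s.
Fraction remaining = e^(−Te/τ) = e^(−0.30/0.1381) = 0.1139.
Trapped volume = 465.0 × 0.1139 = 52.964 mL.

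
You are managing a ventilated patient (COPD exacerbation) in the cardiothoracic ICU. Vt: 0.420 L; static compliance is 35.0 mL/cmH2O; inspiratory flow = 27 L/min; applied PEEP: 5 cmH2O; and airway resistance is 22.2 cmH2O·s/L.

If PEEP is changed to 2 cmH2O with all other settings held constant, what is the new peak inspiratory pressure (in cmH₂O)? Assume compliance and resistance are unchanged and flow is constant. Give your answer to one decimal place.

Flow: 27 L/min ÷ 60 = 0.45 L/s.
PIP = Vt/C + R·V̇ + PEEP (constant-flow equation of motion).
Only the baseline term changes: ΔPIP = ΔPEEP = 2 − 5 = -3.0 cmH2O.
Original PIP = 420/35.0 + 22.2×0.45 + 5 = 26.99 cmH2O; new PIP = 26.99 + (-3.0) = 23.99 cmH2O.

24.0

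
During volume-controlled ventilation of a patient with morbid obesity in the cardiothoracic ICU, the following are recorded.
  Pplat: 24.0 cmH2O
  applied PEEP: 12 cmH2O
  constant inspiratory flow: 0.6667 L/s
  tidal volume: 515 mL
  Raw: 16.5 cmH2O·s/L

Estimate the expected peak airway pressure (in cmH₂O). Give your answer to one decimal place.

35.0

PIP = Pplat + Raw × flow = 24.0 + 16.5 × 0.6667 = 24.0 + 11.001 = 35.001 cmH2O.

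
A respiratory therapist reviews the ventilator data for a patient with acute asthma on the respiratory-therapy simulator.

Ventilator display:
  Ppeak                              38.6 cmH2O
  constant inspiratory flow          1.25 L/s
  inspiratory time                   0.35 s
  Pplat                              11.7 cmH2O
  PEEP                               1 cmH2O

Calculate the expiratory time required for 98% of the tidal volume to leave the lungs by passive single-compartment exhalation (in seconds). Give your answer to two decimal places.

Vt = flow × Ti = 1.25 L/s × 0.35 s × 1000 mL/L = 437.5 mL.
R = (PIP − Pplat)/V̇ = (38.6 − 11.7) / 1.25 = 26.9/1.25 = 21.52 cmH2O·s/L.
C = Vt/(Pplat − PEEP) = 437.5 / (11.7 − 1) = 437.5/10.7 = 40.888 mL/cmH2O.
τ = R × C = 21.52 × 0.04089 L/cmH2O = 0.88 s.
t = −τ·ln(1 − 0.98) = −0.88·ln(0.02) = 3.443 s.

3.44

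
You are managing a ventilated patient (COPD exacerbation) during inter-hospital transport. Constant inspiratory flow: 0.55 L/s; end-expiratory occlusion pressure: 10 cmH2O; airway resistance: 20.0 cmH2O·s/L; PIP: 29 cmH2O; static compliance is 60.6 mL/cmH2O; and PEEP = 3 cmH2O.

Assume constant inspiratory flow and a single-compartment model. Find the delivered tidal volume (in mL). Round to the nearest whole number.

485

Total PEEP = 10 cmH2O (set 3 + intrinsic 7); this is the baseline alveolar pressure.
Equation of motion (constant flow): PIP = Vt/C + R·V̇ + PEEP.
Vt/C = PIP − R·V̇ − PEEP = 29 − 11.0 − 10 = 8.0 cmH2O.
Vt = C × 8.0 = 60.6 × 8.0 = 484.8 mL.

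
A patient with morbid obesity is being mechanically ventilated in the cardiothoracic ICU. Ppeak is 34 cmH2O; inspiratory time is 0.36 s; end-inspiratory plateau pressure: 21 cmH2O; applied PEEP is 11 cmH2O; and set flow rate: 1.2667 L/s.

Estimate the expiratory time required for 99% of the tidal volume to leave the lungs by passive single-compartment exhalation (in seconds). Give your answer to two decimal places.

Vt = flow × Ti = 1.2667 L/s × 0.36 s × 1000 mL/L = 456.01 mL.
R = (PIP − Pplat)/V̇ = (34 − 21) / 1.2667 = 13.0/1.2667 = 10.263 cmH2O·s/L.
C = Vt/(Pplat − PEEP) = 456.01 / (21 − 11) = 456.01/10.0 = 45.601 mL/cmH2O.
τ = R × C = 10.263 × 0.0456 L/cmH2O = 0.468 s.
t = −τ·ln(1 − 0.99) = −0.468·ln(0.01) = 2.155 s.

2.16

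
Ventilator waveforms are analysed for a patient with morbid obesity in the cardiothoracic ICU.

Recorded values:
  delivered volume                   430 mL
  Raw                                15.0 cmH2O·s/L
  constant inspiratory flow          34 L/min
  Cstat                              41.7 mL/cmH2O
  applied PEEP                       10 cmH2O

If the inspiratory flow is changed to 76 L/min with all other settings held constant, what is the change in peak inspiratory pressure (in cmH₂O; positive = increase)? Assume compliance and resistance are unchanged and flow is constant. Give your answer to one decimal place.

10.5

Flow: 34 L/min ÷ 60 = 0.5667 L/s.
New flow: 76 L/min ÷ 60 = 1.2667 L/s.
PIP = Vt/C + R·V̇ + PEEP (constant-flow equation of motion).
Only the resistive term changes: ΔPIP = R × ΔV̇ = 15.0 × (1.2667 − 0.5667) = 15.0 × 0.7 = 10.5 cmH2O.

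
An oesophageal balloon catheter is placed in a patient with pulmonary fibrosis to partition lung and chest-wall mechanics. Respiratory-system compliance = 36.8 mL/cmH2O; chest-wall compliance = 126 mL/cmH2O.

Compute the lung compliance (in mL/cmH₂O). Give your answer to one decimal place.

52.0

1/CL = 1/Crs − 1/Ccw.
1/CL = 1/36.8 − 1/126 = 0.01924.
CL = 51.975 mL/cmH2O.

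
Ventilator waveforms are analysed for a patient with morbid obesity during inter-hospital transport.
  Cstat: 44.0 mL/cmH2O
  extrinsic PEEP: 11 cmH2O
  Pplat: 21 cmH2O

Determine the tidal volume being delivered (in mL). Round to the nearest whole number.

440

Vt = Cstat × (Pplat − PEEP) = 44.0 × (21 − 11) = 44.0 × 10.0 = 440.0 mL.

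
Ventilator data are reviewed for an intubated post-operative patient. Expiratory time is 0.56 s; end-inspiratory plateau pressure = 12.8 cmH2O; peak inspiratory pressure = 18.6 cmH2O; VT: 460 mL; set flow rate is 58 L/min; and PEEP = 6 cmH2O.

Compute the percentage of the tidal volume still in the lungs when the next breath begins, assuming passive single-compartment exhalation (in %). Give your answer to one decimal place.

25.2

Flow: 58 L/min ÷ 60 = 0.9667 L/s.
R = (PIP − Pplat)/V̇ = (18.6 − 12.8) / 0.9667 = 5.8/0.9667 = 6.0 cmH2O·s/L.
C = Vt/(Pplat − PEEP) = 460.0 / (12.8 − 6) = 460.0/6.8 = 67.647 mL/cmH2O.
τ = R × C = 6.0 × 0.06765 L/cmH2O = 0.4059 s.
Fraction remaining at end-expiration = e^(−Te/τ) = e^(−0.56/0.4059) = 0.2517 → 25.17%.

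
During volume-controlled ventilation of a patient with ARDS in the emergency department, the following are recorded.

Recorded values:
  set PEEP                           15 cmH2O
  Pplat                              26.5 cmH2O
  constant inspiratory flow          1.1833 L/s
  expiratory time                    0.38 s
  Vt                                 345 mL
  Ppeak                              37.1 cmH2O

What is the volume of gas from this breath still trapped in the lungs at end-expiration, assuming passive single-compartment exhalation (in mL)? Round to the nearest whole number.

R = (PIP − Pplat)/V̇ = (37.1 − 26.5) / 1.1833 = 10.6/1.1833 = 8.958 cmH2O·s/L.
C = Vt/(Pplat − PEEP) = 345.0 / (26.5 − 15) = 345.0/11.5 = 30.0 mL/cmH2O.
τ = R × C = 8.958 × 0.03 L/cmH2O = 0.2687 s.
Fraction remaining = e^(−Te/τ) = e^(−0.38/0.2687) = 0.2431.
Trapped volume = 345.0 × 0.2431 = 83.87 mL.

84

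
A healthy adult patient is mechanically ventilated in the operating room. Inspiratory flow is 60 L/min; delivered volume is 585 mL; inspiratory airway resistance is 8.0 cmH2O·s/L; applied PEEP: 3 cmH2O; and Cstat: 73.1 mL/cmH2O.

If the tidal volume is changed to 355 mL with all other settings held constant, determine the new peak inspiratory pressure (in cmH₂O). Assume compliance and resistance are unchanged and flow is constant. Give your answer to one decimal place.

15.9

Flow: 60 L/min ÷ 60 = 1 L/s.
PIP = Vt/C + R·V̇ + PEEP (constant-flow equation of motion).
Only the elastic term changes: ΔPIP = ΔVt / C = (355 − 585) / 73.1 = -3.146 cmH2O.
Original PIP = 585/73.1 + 8.0×1 + 3 = 19.003 cmH2O; new PIP = 19.003 + (-3.146) = 15.857 cmH2O.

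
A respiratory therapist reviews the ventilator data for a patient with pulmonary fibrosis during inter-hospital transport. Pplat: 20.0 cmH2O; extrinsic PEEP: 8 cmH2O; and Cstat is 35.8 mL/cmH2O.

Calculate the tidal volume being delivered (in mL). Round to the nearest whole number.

430

Vt = Cstat × (Pplat − PEEP) = 35.8 × (20.0 − 8) = 35.8 × 12.0 = 429.6 mL.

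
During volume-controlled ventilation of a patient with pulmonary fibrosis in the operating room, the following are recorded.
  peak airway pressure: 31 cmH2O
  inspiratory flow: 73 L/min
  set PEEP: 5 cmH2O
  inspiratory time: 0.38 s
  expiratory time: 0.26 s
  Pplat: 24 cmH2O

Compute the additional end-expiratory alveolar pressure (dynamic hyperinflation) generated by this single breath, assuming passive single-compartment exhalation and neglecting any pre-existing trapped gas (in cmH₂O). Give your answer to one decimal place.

3.0

Flow: 73 L/min ÷ 60 = 1.2167 L/s.
Vt = flow × Ti = 1.2167 L/s × 0.38 s × 1000 mL/L = 462.35 mL.
R = (PIP − Pplat)/V̇ = (31 − 24) / 1.2167 = 7.0/1.2167 = 5.753 cmH2O·s/L.
C = Vt/(Pplat − PEEP) = 462.35 / (24 − 5) = 462.35/19.0 = 24.334 mL/cmH2O.
τ = R × C = 5.753 × 0.02433 L/cmH2O = 0.14 s.
Fraction remaining = e^(−Te/τ) = e^(−0.26/0.14) = 0.1561; trapped volume = 462.35 × 0.1561 = 72.173 mL.
Additional alveolar pressure from trapping ≈ V_trapped / C = 72.173 / 24.334 = 2.966 cmH2O.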